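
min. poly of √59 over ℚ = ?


√59 satisfies x² - 59 = 0, irreducible over ℚ since 59 is squarefree

Minimal polynomial: x² - 59


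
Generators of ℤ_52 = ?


g generates ℤ_n iff gcd(g,n) = 1
Prime factors of 52: 2, 13
Generators are g ∈ {1,...,51} not divisible by any of these primes.
Generators: {1, 3, 5, 7, 9, 11, 15, 17, 19, 21, 23, 25, 27, 29, 31, 33, 35, 37, 41, 43, 45, 47, 49, 51}
Number of generators = φ(52) = 24

Generators of ℤ_52 = {1, 3, 5, 7, 9, 11, 15, 17, 19, 21, 23, 25, 27, 29, 31, 33, 35, 37, 41, 43, 45, 47, 49, 51}


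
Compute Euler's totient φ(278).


Factor n: 278 = 2 × 139
φ(n) = n · ∏(1 - 1/p) over distinct primes p | n
φ(278) = 278 · (1 - 1/2) · (1 - 1/139) = 138

φ(278) = 138


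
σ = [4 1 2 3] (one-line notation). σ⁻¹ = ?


To find σ⁻¹, swap domain and range:
σ(1) = 4 → σ⁻¹(4) = 1
σ(2) = 1 → σ⁻¹(1) = 2
σ(3) = 2 → σ⁻¹(2) = 3
σ(4) = 3 → σ⁻¹(3) = 4

σ⁻¹ = [2 3 4 1]


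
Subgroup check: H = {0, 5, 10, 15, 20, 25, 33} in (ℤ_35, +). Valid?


Subgroup test for H = {0, 5, 10, 15, 20, 25, 33} in (ℤ_35, +):
(1) 0 ∈ H? Yes
(2) Closure: for all a,b ∈ H, (a+b) mod 35 ∈ H? No  [counterexample: 5 + 25 = 30 ∉ H]
(3) Inverses: for all a ∈ H, -a mod 35 ∈ H? No

No, H is not a subgroup of ℤ_35


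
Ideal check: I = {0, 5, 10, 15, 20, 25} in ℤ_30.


Check ideal conditions for I = {0, 5, 10, 15, 20, 25} in ℤ_30:
(1) I is an additive subgroup? Yes
(2) For r ∈ ℤ_30 and a ∈ I: r·a ∈ I? Yes

Yes, I is an ideal of ℤ_30


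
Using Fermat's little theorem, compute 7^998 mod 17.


Fermat's little theorem: if p is prime and gcd(a,p)=1, then a^(p-1) ≡ 1 (mod p)
p = 17 is prime, gcd(7,17) = 1
Reduce exponent: 998 mod 16 = 6
So 7^998 ≡ 7^6 (mod 17)
7^6 mod 17 = 9

7^998 ≡ 9 (mod 17)


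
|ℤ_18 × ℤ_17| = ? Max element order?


|ℤ_18 × ℤ_17| = 18 × 17 = 306
Max element order = lcm(18,17) = 306
Cyclic? Yes (gcd=1)

|ℤ_18×ℤ_17| = 306, max element order = 306


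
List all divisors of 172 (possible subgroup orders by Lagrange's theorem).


Lagrange's theorem: |H| divides |G|
|G| = 172
Divisors of 172: 1, 2, 4, 43, 86, 172

Possible subgroup orders: {1, 2, 4, 43, 86, 172}


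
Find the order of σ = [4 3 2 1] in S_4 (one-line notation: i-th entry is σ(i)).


Cycle decomposition: (1 4) (2 3)
Cycle lengths: 2, 2
Order = lcm(2, 2) = 2

ord(σ) = 2


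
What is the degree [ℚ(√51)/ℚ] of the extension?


√51 has minimal polynomial x² - 51 (irreducible over ℚ since 51 is squarefree)

[ℚ(√51)/ℚ] = 2


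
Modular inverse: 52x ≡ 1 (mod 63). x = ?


Use the extended Euclidean algorithm to write 1 = 52·s + 63·t; then s mod 63 is the inverse.
Euclidean algorithm:
  52 = 0·63 + 52
  63 = 1·52 + 11
  52 = 4·11 + 8
  11 = 1·8 + 3
  8 = 2·3 + 2
  3 = 1·2 + 1
  2 = 2·1 + 0
gcd(52,63) = 1
Back-substitution gives: 52·(-23) + 63·(19) = 1
So 52⁻¹ ≡ -23 ≡ 40 (mod 63)
Check: 52 × 40 = 2080 ≡ 1 (mod 63) ✓

52⁻¹ ≡ 40 (mod 63)


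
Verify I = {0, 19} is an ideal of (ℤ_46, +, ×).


Check ideal conditions for I = {0, 19} in ℤ_46:
(1) I is an additive subgroup? No
(2) For r ∈ ℤ_46 and a ∈ I: r·a ∈ I? No  [counterexample: r=2, a=19, r·a mod 46 = 38 ∉ I]

No, I is not an ideal of ℤ_46


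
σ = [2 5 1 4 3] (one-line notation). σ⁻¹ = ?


To find σ⁻¹, swap domain and range:
σ(1) = 2 → σ⁻¹(2) = 1
σ(2) = 5 → σ⁻¹(5) = 2
σ(3) = 1 → σ⁻¹(1) = 3
σ(4) = 4 → σ⁻¹(4) = 4
σ(5) = 3 → σ⁻¹(3) = 5

σ⁻¹ = [3 1 5 4 2]


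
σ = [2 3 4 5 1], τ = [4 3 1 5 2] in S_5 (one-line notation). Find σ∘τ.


σ∘τ: apply τ first, then σ
1 →τ 4 →σ 5
2 →τ 3 →σ 4
3 →τ 1 →σ 2
4 →τ 5 →σ 1
5 →τ 2 →σ 3

σ∘τ = [5 4 2 1 3]


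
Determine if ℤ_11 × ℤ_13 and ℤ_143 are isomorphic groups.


Comparing ℤ_11 × ℤ_13 and ℤ_143:
gcd(11,13) = 1, so ℤ_11 × ℤ_13 ≅ ℤ_143 (CRT)

Yes, ℤ_11 × ℤ_13 ≅ ℤ_143


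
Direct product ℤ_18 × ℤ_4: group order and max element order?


|ℤ_18 × ℤ_4| = 18 × 4 = 72
Max element order = lcm(18,4) = 36
Cyclic? No (gcd=2)

|ℤ_18×ℤ_4| = 72, max element order = 36


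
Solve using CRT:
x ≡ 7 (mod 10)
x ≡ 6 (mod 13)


m₁ = 10, m₂ = 13, gcd = 1, so CRT applies. M = m₁·m₂ = 130
Let M₁ = M/m₁ = 13, M₂ = M/m₂ = 10
Find y₁ ≡ M₁⁻¹ (mod m₁): 13⁻¹ ≡ 7 (mod 10)
Find y₂ ≡ M₂⁻¹ (mod m₂): 10⁻¹ ≡ 4 (mod 13)
x = a₁·M₁·y₁ + a₂·M₂·y₂ = 7·13·7 + 6·10·4 = 877
Reduce mod 130: x ≡ 97
Check: 97 mod 10 = 7 ✓, 97 mod 13 = 6 ✓

x ≡ 97 (mod 130)


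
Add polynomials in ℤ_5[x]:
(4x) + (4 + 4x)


Add coefficients mod 5:
x^0: 0 + 4 = 4 (mod 5)
x^1: 4 + 4 = 3 (mod 5)
Result: 4 + 3x

f + g = 4 + 3x


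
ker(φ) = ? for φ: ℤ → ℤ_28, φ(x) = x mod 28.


Kernel = preimage of identity
ker(φ) = {x ∈ ℤ : x ≡ 0 (mod 28)} = 28ℤ = {0, ±28, ±56, ...}

ker(φ) = 28ℤ


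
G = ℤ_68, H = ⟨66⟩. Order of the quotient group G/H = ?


|⟨66⟩| = n / gcd(66, 68) = 68 / 2 = 34
H is normal (ℤ_68 is abelian).
|G/H| = |G| / |H| = 68 / 34 = 2

|G/H| = 2


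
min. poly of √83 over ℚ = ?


√83 satisfies x² - 83 = 0, irreducible over ℚ since 83 is squarefree

Minimal polynomial: x² - 83


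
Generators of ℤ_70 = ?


g generates ℤ_n iff gcd(g,n) = 1
Prime factors of 70: 2, 5, 7
Generators are g ∈ {1,...,69} not divisible by any of these primes.
Generators: {1, 3, 9, 11, 13, 17, 19, 23, 27, 29, 31, 33, 37, 39, 41, 43, 47, 51, 53, 57, 59, 61, 67, 69}
Number of generators = φ(70) = 24

Generators of ℤ_70 = {1, 3, 9, 11, 13, 17, 19, 23, 27, 29, 31, 33, 37, 39, 41, 43, 47, 51, 53, 57, 59, 61, 67, 69}


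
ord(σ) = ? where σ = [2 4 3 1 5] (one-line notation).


Cycle decomposition: (1 2 4)
Cycle lengths: 3
Order = lcm(3) = 3

ord(σ) = 3


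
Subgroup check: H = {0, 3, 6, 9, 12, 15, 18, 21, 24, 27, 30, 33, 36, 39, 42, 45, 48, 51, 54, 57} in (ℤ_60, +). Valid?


Subgroup test for H = {0, 3, 6, 9, 12, 15, 18, 21, 24, 27, 30, 33, 36, 39, 42, 45, 48, 51, 54, 57} in (ℤ_60, +):
(1) 0 ∈ H? Yes
(2) Closure: for all a,b ∈ H, (a+b) mod 60 ∈ H? Yes
(3) Inverses: for all a ∈ H, -a mod 60 ∈ H? Yes

Yes, H is a subgroup of ℤ_60


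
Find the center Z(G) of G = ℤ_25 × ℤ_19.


Z(G) = {g ∈ G | gx = xg for all x ∈ G}
Direct product of abelian groups is abelian, so Z(G) = G

Z(ℤ_25 × ℤ_19) = ℤ_25 × ℤ_19


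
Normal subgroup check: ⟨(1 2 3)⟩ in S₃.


H = ⟨(1 2 3)⟩ in S₃
⟨(1 2 3)⟩ has order 3 and index 2 in S₃; index-2 subgroups are normal

Yes, normal subgroup


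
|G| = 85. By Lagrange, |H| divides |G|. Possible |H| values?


Lagrange's theorem: |H| divides |G|
|G| = 85
Divisors of 85: 1, 5, 17, 85

Possible subgroup orders: {1, 5, 17, 85}


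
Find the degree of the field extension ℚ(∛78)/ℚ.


∛78 has minimal polynomial x³ - 78 (irreducible over ℚ since 78 is not a perfect cube)

[ℚ(∛78)/ℚ] = 3


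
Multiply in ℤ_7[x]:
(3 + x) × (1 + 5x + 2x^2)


Expand and collect like terms; reduce coefficients mod 7:
x^0: 3·1 = 3 ≡ 3 (mod 7)
x^1: 3·5 + 1·1 = 16 ≡ 2 (mod 7)
x^2: 3·2 + 1·5 = 11 ≡ 4 (mod 7)
x^3: 1·2 = 2 ≡ 2 (mod 7)
Result: 3 + 2x + 4x^2 + 2x^3

f · g = 3 + 2x + 4x^2 + 2x^3


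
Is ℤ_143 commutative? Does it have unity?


ℤ_143 is a commutative ring with unity 1; 143 = 11×13 is composite, so 11·13 ≡ 0 gives zero divisors (not an integral domain)
Commutative: Yes
Integral domain: No
Has unity: Yes

ℤ_143: Commutative=Yes, Unity=Yes


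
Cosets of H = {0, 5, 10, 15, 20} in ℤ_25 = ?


H = {0, 5, 10, 15, 20}, |H| = 5
Number of cosets = |G|/|H| = 25/5 = 5
0 + H = {0, 5, 10, 15, 20}
1 + H = {1, 6, 11, 16, 21}
2 + H = {2, 7, 12, 17, 22}
3 + H = {3, 8, 13, 18, 23}
4 + H = {4, 9, 14, 19, 24}

Cosets: 0+H={0,5,10,15,20}; 1+H={1,6,11,16,21}; 2+H={2,7,12,17,22}; 3+H={3,8,13,18,23}; 4+H={4,9,14,19,24}


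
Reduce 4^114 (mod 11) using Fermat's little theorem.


Fermat's little theorem: if p is prime and gcd(a,p)=1, then a^(p-1) ≡ 1 (mod p)
p = 11 is prime, gcd(4,11) = 1
Reduce exponent: 114 mod 10 = 4
So 4^114 ≡ 4^4 (mod 11)
4^4 mod 11 = 3

4^114 ≡ 3 (mod 11)


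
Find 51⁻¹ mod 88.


Use the extended Euclidean algorithm to write 1 = 51·s + 88·t; then s mod 88 is the inverse.
Euclidean algorithm:
  51 = 0·88 + 51
  88 = 1·51 + 37
  51 = 1·37 + 14
  37 = 2·14 + 9
  14 = 1·9 + 5
  9 = 1·5 + 4
  5 = 1·4 + 1
  4 = 4·1 + 0
gcd(51,88) = 1
Back-substitution gives: 51·(19) + 88·(-11) = 1
So 51⁻¹ ≡ 19 ≡ 19 (mod 88)
Check: 51 × 19 = 969 ≡ 1 (mod 88) ✓

51⁻¹ ≡ 19 (mod 88)


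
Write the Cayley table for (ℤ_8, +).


Elements: {0, 1, 2, 3, 4, 5, 6, 7}
Operation: addition mod 8
Entry (a, b) = (a + b) mod 8

Cayley table:
  | 0 | 1 | 2 | 3 | 4 | 5 | 6 | 7
0 | 0 | 1 | 2 | 3 | 4 | 5 | 6 | 7
1 | 1 | 2 | 3 | 4 | 5 | 6 | 7 | 0
2 | 2 | 3 | 4 | 5 | 6 | 7 | 0 | 1
3 | 3 | 4 | 5 | 6 | 7 | 0 | 1 | 2
4 | 4 | 5 | 6 | 7 | 0 | 1 | 2 | 3
5 | 5 | 6 | 7 | 0 | 1 | 2 | 3 | 4
6 | 6 | 7 | 0 | 1 | 2 | 3 | 4 | 5
7 | 7 | 0 | 1 | 2 | 3 | 4 | 5 | 6


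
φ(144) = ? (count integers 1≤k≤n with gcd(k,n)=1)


Factor n: 144 = 2^4 × 3^2
φ(n) = n · ∏(1 - 1/p) over distinct primes p | n
φ(144) = 144 · (1 - 1/2) · (1 - 1/3) = 48

φ(144) = 48


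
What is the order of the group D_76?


|D_n| = 2n (n rotations and n reflections)
|D_76| = 2×76 = 152

|D_76| = 152


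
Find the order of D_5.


|D_n| = 2n (n rotations and n reflections)
|D_5| = 2×5 = 10

|D_5| = 10


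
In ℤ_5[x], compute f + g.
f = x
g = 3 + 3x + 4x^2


Add coefficients mod 5:
x^0: 0 + 3 = 3 (mod 5)
x^1: 1 + 3 = 4 (mod 5)
x^2: 0 + 4 = 4 (mod 5)
Result: 3 + 4x + 4x^2

f + g = 3 + 4x + 4x^2


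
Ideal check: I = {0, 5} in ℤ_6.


Check ideal conditions for I = {0, 5} in ℤ_6:
(1) I is an additive subgroup? No
(2) For r ∈ ℤ_6 and a ∈ I: r·a ∈ I? No  [counterexample: r=2, a=5, r·a mod 6 = 4 ∉ I]

No, I is not an ideal of ℤ_6


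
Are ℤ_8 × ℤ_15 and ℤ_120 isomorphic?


Comparing ℤ_8 × ℤ_15 and ℤ_120:
gcd(8,15) = 1, so ℤ_8 × ℤ_15 ≅ ℤ_120 (CRT)

Yes, ℤ_8 × ℤ_15 ≅ ℤ_120


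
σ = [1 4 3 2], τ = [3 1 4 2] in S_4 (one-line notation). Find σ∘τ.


σ∘τ: apply τ first, then σ
1 →τ 3 →σ 3
2 →τ 1 →σ 1
3 →τ 4 →σ 2
4 →τ 2 →σ 4

σ∘τ = [3 1 2 4]


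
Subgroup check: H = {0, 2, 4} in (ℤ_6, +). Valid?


Subgroup test for H = {0, 2, 4} in (ℤ_6, +):
(1) 0 ∈ H? Yes
(2) Closure: for all a,b ∈ H, (a+b) mod 6 ∈ H? Yes
(3) Inverses: for all a ∈ H, -a mod 6 ∈ H? Yes

Yes, H is a subgroup of ℤ_6


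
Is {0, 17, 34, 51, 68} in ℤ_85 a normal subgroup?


H = {0, 17, 34, 51, 68} in ℤ_85
ℤ_85 is abelian; every subgroup of an abelian group is normal

Yes, normal subgroup


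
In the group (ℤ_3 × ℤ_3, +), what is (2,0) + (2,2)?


Operation: componentwise addition mod (3, 3)
(2,0) + (2,2) = ((a₁+b₁) mod 3, (a₂+b₂) mod 3) with a = (2,0), b = (2,2)

(2,0) + (2,2) = (1,2)


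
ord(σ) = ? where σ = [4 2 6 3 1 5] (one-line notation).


Cycle decomposition: (1 4 3 6 5)
Cycle lengths: 5
Order = lcm(5) = 5

ord(σ) = 5


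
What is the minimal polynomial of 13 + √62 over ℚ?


Let α = 13 + √62. Then α - 13 = √62, so (α - 13)² = 62, giving α² - 26α + 107 = 0. Degree 2 and α ∉ ℚ, so this is the minimal polynomial.

Minimal polynomial: x² - 26x + 107


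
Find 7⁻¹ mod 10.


Use the extended Euclidean algorithm to write 1 = 7·s + 10·t; then s mod 10 is the inverse.
Euclidean algorithm:
  7 = 0·10 + 7
  10 = 1·7 + 3
  7 = 2·3 + 1
  3 = 3·1 + 0
gcd(7,10) = 1
Back-substitution gives: 7·(3) + 10·(-2) = 1
So 7⁻¹ ≡ 3 ≡ 3 (mod 10)
Check: 7 × 3 = 21 ≡ 1 (mod 10) ✓

7⁻¹ ≡ 3 (mod 10)


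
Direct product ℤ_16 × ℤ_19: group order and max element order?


|ℤ_16 × ℤ_19| = 16 × 19 = 304
Max element order = lcm(16,19) = 304
Cyclic? Yes (gcd=1)

|ℤ_16×ℤ_19| = 304, max element order = 304


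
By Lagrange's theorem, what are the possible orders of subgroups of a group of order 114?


Lagrange's theorem: |H| divides |G|
|G| = 114
Divisors of 114: 1, 2, 3, 6, 19, 38, 57, 114

Possible subgroup orders: {1, 2, 3, 6, 19, 38, 57, 114}


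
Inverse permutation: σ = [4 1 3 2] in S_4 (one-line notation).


To find σ⁻¹, swap domain and range:
σ(1) = 4 → σ⁻¹(4) = 1
σ(2) = 1 → σ⁻¹(1) = 2
σ(3) = 3 → σ⁻¹(3) = 3
σ(4) = 2 → σ⁻¹(2) = 4

σ⁻¹ = [2 4 3 1]


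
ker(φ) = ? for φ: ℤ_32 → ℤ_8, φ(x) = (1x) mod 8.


Kernel = preimage of identity
ker(φ) = {x ∈ ℤ_32 : 1x ≡ 0 (mod 8)}. Since 8 | 32, φ is well-defined. The kernel is the cyclic subgroup ⟨8⟩ of ℤ_32 (order 4), i.e. {0, 8, 16, 24}

ker(φ) = {0, 8, 16, 24}


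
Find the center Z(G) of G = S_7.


Z(G) = {g ∈ G | gx = xg for all x ∈ G}
S_n is non-abelian for n ≥ 3; Z(S_7) is trivial

Z(S_7) = {e}


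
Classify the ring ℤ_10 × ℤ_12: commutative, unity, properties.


Direct product ring; commutative with unity (1,1); but (1,0)·(0,1) = (0,0) gives zero divisors, so not an integral domain
Commutative: Yes
Integral domain: No
Has unity: Yes

ℤ_10 × ℤ_12: Commutative=Yes, Unity=Yes


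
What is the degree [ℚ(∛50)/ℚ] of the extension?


∛50 has minimal polynomial x³ - 50 (irreducible over ℚ since 50 is not a perfect cube)

[ℚ(∛50)/ℚ] = 3


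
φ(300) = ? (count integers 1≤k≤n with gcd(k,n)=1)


Factor n: 300 = 2^2 × 3 × 5^2
φ(n) = n · ∏(1 - 1/p) over distinct primes p | n
φ(300) = 300 · (1 - 1/2) · (1 - 1/3) · (1 - 1/5) = 80

φ(300) = 80


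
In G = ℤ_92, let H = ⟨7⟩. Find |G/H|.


|⟨7⟩| = n / gcd(7, 92) = 92 / 1 = 92
H is normal (ℤ_92 is abelian).
|G/H| = |G| / |H| = 92 / 92 = 1

|G/H| = 1


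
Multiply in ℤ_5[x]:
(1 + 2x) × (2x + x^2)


Expand and collect like terms; reduce coefficients mod 5:
x^0: 1·0 = 0 ≡ 0 (mod 5)
x^1: 1·2 + 2·0 = 2 ≡ 2 (mod 5)
x^2: 1·1 + 2·2 = 5 ≡ 0 (mod 5)
x^3: 2·1 = 2 ≡ 2 (mod 5)
Result: 2x + 2x^3

f · g = 2x + 2x^3


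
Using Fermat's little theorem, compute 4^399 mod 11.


Fermat's little theorem: if p is prime and gcd(a,p)=1, then a^(p-1) ≡ 1 (mod p)
p = 11 is prime, gcd(4,11) = 1
Reduce exponent: 399 mod 10 = 9
So 4^399 ≡ 4^9 (mod 11)
4^9 mod 11 = 3

4^399 ≡ 3 (mod 11)


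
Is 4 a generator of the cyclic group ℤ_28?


g generates ℤ_n iff gcd(g, n) = 1
gcd(4, 28) = 4
Since gcd = 4 ≠ 1, ⟨4⟩ has order 7 < 28, so 4 is not a generator.

No, 4 does not generate ℤ_28


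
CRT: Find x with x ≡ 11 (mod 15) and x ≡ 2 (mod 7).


m₁ = 15, m₂ = 7, gcd = 1, so CRT applies. M = m₁·m₂ = 105
Let M₁ = M/m₁ = 7, M₂ = M/m₂ = 15
Find y₁ ≡ M₁⁻¹ (mod m₁): 7⁻¹ ≡ 13 (mod 15)
Find y₂ ≡ M₂⁻¹ (mod m₂): 15⁻¹ ≡ 1 (mod 7)
x = a₁·M₁·y₁ + a₂·M₂·y₂ = 11·7·13 + 2·15·1 = 1031
Reduce mod 105: x ≡ 86
Check: 86 mod 15 = 11 ✓, 86 mod 7 = 2 ✓

x ≡ 86 (mod 105)


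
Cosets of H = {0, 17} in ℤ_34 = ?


H = {0, 17}, |H| = 2
Number of cosets = |G|/|H| = 34/2 = 17
0 + H = {0, 17}
1 + H = {1, 18}
2 + H = {2, 19}
3 + H = {3, 20}
4 + H = {4, 21}
5 + H = {5, 22}
6 + H = {6, 23}
7 + H = {7, 24}
8 + H = {8, 25}
9 + H = {9, 26}
10 + H = {10, 27}
11 + H = {11, 28}
12 + H = {12, 29}
13 + H = {13, 30}
14 + H = {14, 31}
15 + H = {15, 32}
16 + H = {16, 33}

Cosets: 0+H={0,17}; 1+H={1,18}; 2+H={2,19}; 3+H={3,20}; 4+H={4,21}; 5+H={5,22}; 6+H={6,23}; 7+H={7,24}; 8+H={8,25}; 9+H={9,26}; 10+H={10,27}; 11+H={11,28}; 12+H={12,29}; 13+H={13,30}; 14+H={14,31}; 15+H={15,32}; 16+H={16,33}


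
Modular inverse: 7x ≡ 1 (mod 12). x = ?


Use the extended Euclidean algorithm to write 1 = 7·s + 12·t; then s mod 12 is the inverse.
Euclidean algorithm:
  7 = 0·12 + 7
  12 = 1·7 + 5
  7 = 1·5 + 2
  5 = 2·2 + 1
  2 = 2·1 + 0
gcd(7,12) = 1
Back-substitution gives: 7·(-5) + 12·(3) = 1
So 7⁻¹ ≡ -5 ≡ 7 (mod 12)
Check: 7 × 7 = 49 ≡ 1 (mod 12) ✓

7⁻¹ ≡ 7 (mod 12)


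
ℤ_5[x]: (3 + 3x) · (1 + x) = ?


Expand and collect like terms; reduce coefficients mod 5:
x^0: 3·1 = 3 ≡ 3 (mod 5)
x^1: 3·1 + 3·1 = 6 ≡ 1 (mod 5)
x^2: 3·1 = 3 ≡ 3 (mod 5)
Result: 3 + x + 3x^2

f · g = 3 + x + 3x^2


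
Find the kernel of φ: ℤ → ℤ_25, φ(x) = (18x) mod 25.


Kernel = preimage of identity
ker(φ) = {x ∈ ℤ : 18x ≡ 0 (mod 25)}. gcd(18,25) = 1, so 18x ≡ 0 (mod 25) ⟺ x ≡ 0 (mod 25/1 = 25). Hence ker(φ) = 25ℤ

ker(φ) = 25ℤ


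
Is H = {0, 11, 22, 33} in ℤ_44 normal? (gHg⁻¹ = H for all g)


H = {0, 11, 22, 33} in ℤ_44
ℤ_44 is abelian; every subgroup of an abelian group is normal

Yes, normal subgroup


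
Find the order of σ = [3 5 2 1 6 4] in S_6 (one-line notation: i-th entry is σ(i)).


Cycle decomposition: (1 3 2 5 6 4)
Cycle lengths: 6
Order = lcm(6) = 6

ord(σ) = 6


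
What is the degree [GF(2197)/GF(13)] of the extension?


GF(2197) = GF(13^3), so the extension degree is 3

[GF(2197)/GF(13)] = 3


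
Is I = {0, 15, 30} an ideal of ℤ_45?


Check ideal conditions for I = {0, 15, 30} in ℤ_45:
(1) I is an additive subgroup? Yes
(2) For r ∈ ℤ_45 and a ∈ I: r·a ∈ I? Yes

Yes, I is an ideal of ℤ_45


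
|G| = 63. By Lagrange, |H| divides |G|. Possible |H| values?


Lagrange's theorem: |H| divides |G|
|G| = 63
Divisors of 63: 1, 3, 7, 9, 21, 63

Possible subgroup orders: {1, 3, 7, 9, 21, 63}


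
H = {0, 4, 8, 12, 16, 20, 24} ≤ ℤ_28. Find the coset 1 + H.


1 + H = {1 + h (mod 28) : h ∈ H}
1+0=1, 1+4=5, 1+8=9, 1+12=13, 1+16=17, 1+20=21, 1+24=25

1 + H = {1, 5, 9, 13, 17, 21, 25}


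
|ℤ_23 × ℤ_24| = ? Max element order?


|ℤ_23 × ℤ_24| = 23 × 24 = 552
Max element order = lcm(23,24) = 552
Cyclic? Yes (gcd=1)

|ℤ_23×ℤ_24| = 552, max element order = 552


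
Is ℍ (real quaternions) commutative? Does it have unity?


quaternion multiplication is non-commutative (ij = k ≠ ji = -k); has unity 1; a division ring but not an integral domain since integral domains are commutative by convention
Commutative: No
Integral domain: No
Has unity: Yes

ℍ (real quaternions): Commutative=No, Unity=Yes


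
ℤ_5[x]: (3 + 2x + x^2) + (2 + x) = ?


Add coefficients mod 5:
x^0: 3 + 2 = 0 (mod 5)
x^1: 2 + 1 = 3 (mod 5)
x^2: 1 + 0 = 1 (mod 5)
Result: 3x + x^2

f + g = 3x + x^2


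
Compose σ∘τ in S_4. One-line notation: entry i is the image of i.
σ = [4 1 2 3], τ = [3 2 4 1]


σ∘τ: apply τ first, then σ
1 →τ 3 →σ 2
2 →τ 2 →σ 1
3 →τ 4 →σ 3
4 →τ 1 →σ 4

σ∘τ = [2 1 3 4]


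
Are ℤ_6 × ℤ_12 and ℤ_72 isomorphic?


Comparing ℤ_6 × ℤ_12 and ℤ_72:
gcd(6,12) = 6 ≠ 1. Max element order in ℤ_6×ℤ_12 is lcm(6,12) = 12 < 72, so it has no element of order 72

No, ℤ_6 × ℤ_12 ≇ ℤ_72


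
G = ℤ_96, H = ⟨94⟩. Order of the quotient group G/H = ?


|⟨94⟩| = n / gcd(94, 96) = 96 / 2 = 48
H is normal (ℤ_96 is abelian).
|G/H| = |G| / |H| = 96 / 48 = 2

|G/H| = 2


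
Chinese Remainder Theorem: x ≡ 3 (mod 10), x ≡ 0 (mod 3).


m₁ = 10, m₂ = 3, gcd = 1, so CRT applies. M = m₁·m₂ = 30
Let M₁ = M/m₁ = 3, M₂ = M/m₂ = 10
Find y₁ ≡ M₁⁻¹ (mod m₁): 3⁻¹ ≡ 7 (mod 10)
Find y₂ ≡ M₂⁻¹ (mod m₂): 10⁻¹ ≡ 1 (mod 3)
x = a₁·M₁·y₁ + a₂·M₂·y₂ = 3·3·7 + 0·10·1 = 63
Reduce mod 30: x ≡ 3
Check: 3 mod 10 = 3 ✓, 3 mod 3 = 0 ✓

x ≡ 3 (mod 30)


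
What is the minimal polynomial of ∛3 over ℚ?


∛3 satisfies x³ - 3 = 0, irreducible over ℚ (no rational root; 3 is not a perfect cube)

Minimal polynomial: x³ - 3


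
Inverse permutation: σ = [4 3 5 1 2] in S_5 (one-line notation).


To find σ⁻¹, swap domain and range:
σ(1) = 4 → σ⁻¹(4) = 1
σ(2) = 3 → σ⁻¹(3) = 2
σ(3) = 5 → σ⁻¹(5) = 3
σ(4) = 1 → σ⁻¹(1) = 4
σ(5) = 2 → σ⁻¹(2) = 5

σ⁻¹ = [4 5 2 1 3]


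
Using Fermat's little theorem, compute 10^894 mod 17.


Fermat's little theorem: if p is prime and gcd(a,p)=1, then a^(p-1) ≡ 1 (mod p)
p = 17 is prime, gcd(10,17) = 1
Reduce exponent: 894 mod 16 = 14
So 10^894 ≡ 10^14 (mod 17)
10^14 mod 17 = 8

10^894 ≡ 8 (mod 17)


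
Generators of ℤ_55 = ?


g generates ℤ_n iff gcd(g,n) = 1
Prime factors of 55: 5, 11
Generators are g ∈ {1,...,54} not divisible by any of these primes.
Generators: {1, 2, 3, 4, 6, 7, 8, 9, 12, 13, 14, 16, 17, 18, 19, 21, 23, 24, 26, 27, 28, 29, 31, 32, 34, 36, 37, 38, 39, 41, 42, 43, 46, 47, 48, 49, 51, 52, 53, 54}
Number of generators = φ(55) = 40

Generators of ℤ_55 = {1, 2, 3, 4, 6, 7, 8, 9, 12, 13, 14, 16, 17, 18, 19, 21, 23, 24, 26, 27, 28, 29, 31, 32, 34, 36, 37, 38, 39, 41, 42, 43, 46, 47, 48, 49, 51, 52, 53, 54}


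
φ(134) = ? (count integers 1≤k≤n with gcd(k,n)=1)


Factor n: 134 = 2 × 67
φ(n) = n · ∏(1 - 1/p) over distinct primes p | n
φ(134) = 134 · (1 - 1/2) · (1 - 1/67) = 66

φ(134) = 66


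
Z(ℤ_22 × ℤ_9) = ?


Z(G) = {g ∈ G | gx = xg for all x ∈ G}
Direct product of abelian groups is abelian, so Z(G) = G

Z(ℤ_22 × ℤ_9) = ℤ_22 × ℤ_9


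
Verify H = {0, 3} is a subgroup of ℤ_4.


Subgroup test for H = {0, 3} in (ℤ_4, +):
(1) 0 ∈ H? Yes
(2) Closure: for all a,b ∈ H, (a+b) mod 4 ∈ H? No  [counterexample: 3 + 3 = 2 ∉ H]
(3) Inverses: for all a ∈ H, -a mod 4 ∈ H? No

No, H is not a subgroup of ℤ_4


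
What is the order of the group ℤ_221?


ℤ_n has n elements.

|ℤ_221| = 221


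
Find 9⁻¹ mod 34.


Use the extended Euclidean algorithm to write 1 = 9·s + 34·t; then s mod 34 is the inverse.
Euclidean algorithm:
  9 = 0·34 + 9
  34 = 3·9 + 7
  9 = 1·7 + 2
  7 = 3·2 + 1
  2 = 2·1 + 0
gcd(9,34) = 1
Back-substitution gives: 9·(-15) + 34·(4) = 1
So 9⁻¹ ≡ -15 ≡ 19 (mod 34)
Check: 9 × 19 = 171 ≡ 1 (mod 34) ✓

9⁻¹ ≡ 19 (mod 34)


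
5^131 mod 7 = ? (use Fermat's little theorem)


Fermat's little theorem: if p is prime and gcd(a,p)=1, then a^(p-1) ≡ 1 (mod p)
p = 7 is prime, gcd(5,7) = 1
Reduce exponent: 131 mod 6 = 5
So 5^131 ≡ 5^5 (mod 7)
5^5 mod 7 = 3

5^131 ≡ 3 (mod 7)


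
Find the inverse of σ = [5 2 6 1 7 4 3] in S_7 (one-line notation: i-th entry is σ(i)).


To find σ⁻¹, swap domain and range:
σ(1) = 5 → σ⁻¹(5) = 1
σ(2) = 2 → σ⁻¹(2) = 2
σ(3) = 6 → σ⁻¹(6) = 3
σ(4) = 1 → σ⁻¹(1) = 4
σ(5) = 7 → σ⁻¹(7) = 5
σ(6) = 4 → σ⁻¹(4) = 6
σ(7) = 3 → σ⁻¹(3) = 7

σ⁻¹ = [4 2 7 6 1 3 5]


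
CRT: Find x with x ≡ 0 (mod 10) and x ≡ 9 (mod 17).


m₁ = 10, m₂ = 17, gcd = 1, so CRT applies. M = m₁·m₂ = 170
Let M₁ = M/m₁ = 17, M₂ = M/m₂ = 10
Find y₁ ≡ M₁⁻¹ (mod m₁): 17⁻¹ ≡ 3 (mod 10)
Find y₂ ≡ M₂⁻¹ (mod m₂): 10⁻¹ ≡ 12 (mod 17)
x = a₁·M₁·y₁ + a₂·M₂·y₂ = 0·17·3 + 9·10·12 = 1080
Reduce mod 170: x ≡ 60
Check: 60 mod 10 = 0 ✓, 60 mod 17 = 9 ✓

x ≡ 60 (mod 170)


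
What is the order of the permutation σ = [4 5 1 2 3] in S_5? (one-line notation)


Cycle decomposition: (1 4 2 5 3)
Cycle lengths: 5
Order = lcm(5) = 5

ord(σ) = 5


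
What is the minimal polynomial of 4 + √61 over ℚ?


Let α = 4 + √61. Then α - 4 = √61, so (α - 4)² = 61, giving α² - 8α - 45 = 0. Degree 2 and α ∉ ℚ, so this is the minimal polynomial.

Minimal polynomial: x² - 8x - 45


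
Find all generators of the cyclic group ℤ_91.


g generates ℤ_n iff gcd(g,n) = 1
Prime factors of 91: 7, 13
Generators are g ∈ {1,...,90} not divisible by any of these primes.
Generators: {1, 2, 3, 4, 5, 6, 8, 9, 10, 11, 12, 15, 16, 17, 18, 19, 20, 22, 23, 24, 25, 27, 29, 30, 31, 32, 33, 34, 36, 37, 38, 40, 41, 43, 44, 45, 46, 47, 48, 50, 51, 53, 54, 55, 57, 58, 59, 60, 61, 62, 64, 66, 67, 68, 69, 71, 72, 73, 74, 75, 76, 79, 80, 81, 82, 83, 85, 86, 87, 88, 89, 90}
Number of generators = φ(91) = 72

Generators of ℤ_91 = {1, 2, 3, 4, 5, 6, 8, 9, 10, 11, 12, 15, 16, 17, 18, 19, 20, 22, 23, 24, 25, 27, 29, 30, 31, 32, 33, 34, 36, 37, 38, 40, 41, 43, 44, 45, 46, 47, 48, 50, 51, 53, 54, 55, 57, 58, 59, 60, 61, 62, 64, 66, 67, 68, 69, 71, 72, 73, 74, 75, 76, 79, 80, 81, 82, 83, 85, 86, 87, 88, 89, 90}


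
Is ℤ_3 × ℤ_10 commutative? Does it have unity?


Direct product ring; commutative with unity (1,1); but (1,0)·(0,1) = (0,0) gives zero divisors, so not an integral domain
Commutative: Yes
Integral domain: No
Has unity: Yes

ℤ_3 × ℤ_10: Commutative=Yes, Unity=Yes


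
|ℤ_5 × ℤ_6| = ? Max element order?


|ℤ_5 × ℤ_6| = 5 × 6 = 30
Max element order = lcm(5,6) = 30
Cyclic? Yes (gcd=1)

|ℤ_5×ℤ_6| = 30, max element order = 30


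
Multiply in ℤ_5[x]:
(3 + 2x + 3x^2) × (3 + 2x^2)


Expand and collect like terms; reduce coefficients mod 5:
x^0: 3·3 = 9 ≡ 4 (mod 5)
x^1: 3·0 + 2·3 = 6 ≡ 1 (mod 5)
x^2: 3·2 + 2·0 + 3·3 = 15 ≡ 0 (mod 5)
x^3: 2·2 + 3·0 = 4 ≡ 4 (mod 5)
x^4: 3·2 = 6 ≡ 1 (mod 5)
Result: 4 + x + 4x^3 + x^4

f · g = 4 + x + 4x^3 + x^4


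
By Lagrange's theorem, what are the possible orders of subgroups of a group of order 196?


Lagrange's theorem: |H| divides |G|
|G| = 196
Divisors of 196: 1, 2, 4, 7, 14, 28, 49, 98, 196

Possible subgroup orders: {1, 2, 4, 7, 14, 28, 49, 98, 196}


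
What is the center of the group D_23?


Z(G) = {g ∈ G | gx = xg for all x ∈ G}
For odd n, Z(D_n) = {e}: no nontrivial rotation commutes with all reflections

Z(D_23) = {e}


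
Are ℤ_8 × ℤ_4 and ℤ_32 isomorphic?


Comparing ℤ_8 × ℤ_4 and ℤ_32:
gcd(8,4) = 4 ≠ 1. Max element order in ℤ_8×ℤ_4 is lcm(8,4) = 8 < 32, so it has no element of order 32

No, ℤ_8 × ℤ_4 ≇ ℤ_32


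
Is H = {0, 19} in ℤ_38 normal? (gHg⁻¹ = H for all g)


H = {0, 19} in ℤ_38
ℤ_38 is abelian; every subgroup of an abelian group is normal

Yes, normal subgroup


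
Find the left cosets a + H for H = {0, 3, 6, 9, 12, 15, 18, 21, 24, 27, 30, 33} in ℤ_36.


H = {0, 3, 6, 9, 12, 15, 18, 21, 24, 27, 30, 33}, |H| = 12
Number of cosets = |G|/|H| = 36/12 = 3
0 + H = {0, 3, 6, 9, 12, 15, 18, 21, 24, 27, 30, 33}
1 + H = {1, 4, 7, 10, 13, 16, 19, 22, 25, 28, 31, 34}
2 + H = {2, 5, 8, 11, 14, 17, 20, 23, 26, 29, 32, 35}

Cosets: 0+H={0,3,6,9,12,15,18,21,24,27,30,33}; 1+H={1,4,7,10,13,16,19,22,25,28,31,34}; 2+H={2,5,8,11,14,17,20,23,26,29,32,35}


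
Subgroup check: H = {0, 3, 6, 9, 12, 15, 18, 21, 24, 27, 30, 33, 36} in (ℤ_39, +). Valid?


Subgroup test for H = {0, 3, 6, 9, 12, 15, 18, 21, 24, 27, 30, 33, 36} in (ℤ_39, +):
(1) 0 ∈ H? Yes
(2) Closure: for all a,b ∈ H, (a+b) mod 39 ∈ H? Yes
(3) Inverses: for all a ∈ H, -a mod 39 ∈ H? Yes

Yes, H is a subgroup of ℤ_39


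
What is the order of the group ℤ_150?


ℤ_n has n elements.

|ℤ_150| = 150


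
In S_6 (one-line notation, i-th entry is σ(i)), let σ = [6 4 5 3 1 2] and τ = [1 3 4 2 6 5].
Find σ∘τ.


σ∘τ: apply τ first, then σ
1 →τ 1 →σ 6
2 →τ 3 →σ 5
3 →τ 4 →σ 3
4 →τ 2 →σ 4
5 →τ 6 →σ 2
6 →τ 5 →σ 1

σ∘τ = [6 5 3 4 2 1]


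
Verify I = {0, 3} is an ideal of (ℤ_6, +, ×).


Check ideal conditions for I = {0, 3} in ℤ_6:
(1) I is an additive subgroup? Yes
(2) For r ∈ ℤ_6 and a ∈ I: r·a ∈ I? Yes

Yes, I is an ideal of ℤ_6


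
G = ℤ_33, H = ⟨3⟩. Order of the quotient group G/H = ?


|⟨3⟩| = n / gcd(3, 33) = 33 / 3 = 11
H is normal (ℤ_33 is abelian).
|G/H| = |G| / |H| = 33 / 11 = 3

|G/H| = 3


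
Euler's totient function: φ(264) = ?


Factor n: 264 = 2^3 × 3 × 11
φ(n) = n · ∏(1 - 1/p) over distinct primes p | n
φ(264) = 264 · (1 - 1/2) · (1 - 1/3) · (1 - 1/11) = 80

φ(264) = 80


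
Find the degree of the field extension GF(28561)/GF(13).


GF(28561) = GF(13^4), so the extension degree is 4

[GF(28561)/GF(13)] = 4


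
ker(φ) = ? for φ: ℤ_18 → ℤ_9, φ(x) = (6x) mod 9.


Kernel = preimage of identity
ker(φ) = {x ∈ ℤ_18 : 6x ≡ 0 (mod 9)}. Since 9 | 18, φ is well-defined. The kernel is the cyclic subgroup ⟨3⟩ of ℤ_18 (order 6), i.e. {0, 3, 6, 9, 12, 15}

ker(φ) = {0, 3, 6, 9, 12, 15}


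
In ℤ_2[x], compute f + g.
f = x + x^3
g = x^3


Add coefficients mod 2:
x^0: 0 + 0 = 0 (mod 2)
x^1: 1 + 0 = 1 (mod 2)
x^2: 0 + 0 = 0 (mod 2)
x^3: 1 + 1 = 0 (mod 2)
Result: x

f + g = x


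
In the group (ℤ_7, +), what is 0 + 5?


Operation: addition mod 7
0 + 5 = (a + b) mod 7 with a = 0, b = 5

0 + 5 = 5


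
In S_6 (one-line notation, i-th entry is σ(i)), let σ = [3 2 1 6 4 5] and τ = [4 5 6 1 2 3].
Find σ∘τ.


σ∘τ: apply τ first, then σ
1 →τ 4 →σ 6
2 →τ 5 →σ 4
3 →τ 6 →σ 5
4 →τ 1 →σ 3
5 →τ 2 →σ 2
6 →τ 3 →σ 1

σ∘τ = [6 4 5 3 2 1]


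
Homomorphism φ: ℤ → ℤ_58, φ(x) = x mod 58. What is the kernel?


Kernel = preimage of identity
ker(φ) = {x ∈ ℤ : x ≡ 0 (mod 58)} = 58ℤ = {0, ±58, ±116, ...}

ker(φ) = 58ℤ


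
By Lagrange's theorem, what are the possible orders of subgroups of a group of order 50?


Lagrange's theorem: |H| divides |G|
|G| = 50
Divisors of 50: 1, 2, 5, 10, 25, 50

Possible subgroup orders: {1, 2, 5, 10, 25, 50}


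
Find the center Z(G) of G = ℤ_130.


Z(G) = {g ∈ G | gx = xg for all x ∈ G}
ℤ_130 is abelian, so Z(G) = G

Z(ℤ_130) = ℤ_130


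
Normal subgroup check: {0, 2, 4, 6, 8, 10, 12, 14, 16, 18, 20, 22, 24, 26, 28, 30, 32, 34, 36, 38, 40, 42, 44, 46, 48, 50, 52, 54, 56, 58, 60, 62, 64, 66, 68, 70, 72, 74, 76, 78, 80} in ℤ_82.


H = {0, 2, 4, 6, 8, 10, 12, 14, 16, 18, 20, 22, 24, 26, 28, 30, 32, 34, 36, 38, 40, 42, 44, 46, 48, 50, 52, 54, 56, 58, 60, 62, 64, 66, 68, 70, 72, 74, 76, 78, 80} in ℤ_82
ℤ_82 is abelian; every subgroup of an abelian group is normal

Yes, normal subgroup


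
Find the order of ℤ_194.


ℤ_n has n elements.

|ℤ_194| = 194


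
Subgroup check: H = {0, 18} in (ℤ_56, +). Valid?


Subgroup test for H = {0, 18} in (ℤ_56, +):
(1) 0 ∈ H? Yes
(2) Closure: for all a,b ∈ H, (a+b) mod 56 ∈ H? No  [counterexample: 18 + 18 = 36 ∉ H]
(3) Inverses: for all a ∈ H, -a mod 56 ∈ H? No

No, H is not a subgroup of ℤ_56


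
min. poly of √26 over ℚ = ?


√26 satisfies x² - 26 = 0, irreducible over ℚ since 26 is squarefree

Minimal polynomial: x² - 26


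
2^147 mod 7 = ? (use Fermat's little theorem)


Fermat's little theorem: if p is prime and gcd(a,p)=1, then a^(p-1) ≡ 1 (mod p)
p = 7 is prime, gcd(2,7) = 1
Reduce exponent: 147 mod 6 = 3
So 2^147 ≡ 2^3 (mod 7)
2^3 mod 7 = 1

2^147 ≡ 1 (mod 7)


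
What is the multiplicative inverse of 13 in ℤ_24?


Use the extended Euclidean algorithm to write 1 = 13·s + 24·t; then s mod 24 is the inverse.
Euclidean algorithm:
  13 = 0·24 + 13
  24 = 1·13 + 11
  13 = 1·11 + 2
  11 = 5·2 + 1
  2 = 2·1 + 0
gcd(13,24) = 1
Back-substitution gives: 13·(-11) + 24·(6) = 1
So 13⁻¹ ≡ -11 ≡ 13 (mod 24)
Check: 13 × 13 = 169 ≡ 1 (mod 24) ✓

13⁻¹ ≡ 13 (mod 24)


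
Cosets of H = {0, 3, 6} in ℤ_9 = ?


H = {0, 3, 6}, |H| = 3
Number of cosets = |G|/|H| = 9/3 = 3
0 + H = {0, 3, 6}
1 + H = {1, 4, 7}
2 + H = {2, 5, 8}

Cosets: 0+H={0,3,6}; 1+H={1,4,7}; 2+H={2,5,8}


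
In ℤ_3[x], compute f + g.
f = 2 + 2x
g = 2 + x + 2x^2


Add coefficients mod 3:
x^0: 2 + 2 = 1 (mod 3)
x^1: 2 + 1 = 0 (mod 3)
x^2: 0 + 2 = 2 (mod 3)
Result: 1 + 2x^2

f + g = 1 + 2x^2


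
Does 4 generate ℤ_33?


g generates ℤ_n iff gcd(g, n) = 1
gcd(4, 33) = 1
Since gcd = 1, 4 is a generator.

Yes, 4 generates ℤ_33


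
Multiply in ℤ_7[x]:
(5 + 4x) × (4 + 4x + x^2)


Expand and collect like terms; reduce coefficients mod 7:
x^0: 5·4 = 20 ≡ 6 (mod 7)
x^1: 5·4 + 4·4 = 36 ≡ 1 (mod 7)
x^2: 5·1 + 4·4 = 21 ≡ 0 (mod 7)
x^3: 4·1 = 4 ≡ 4 (mod 7)
Result: 6 + x + 4x^3

f · g = 6 + x + 4x^3


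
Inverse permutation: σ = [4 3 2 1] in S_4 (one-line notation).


To find σ⁻¹, swap domain and range:
σ(1) = 4 → σ⁻¹(4) = 1
σ(2) = 3 → σ⁻¹(3) = 2
σ(3) = 2 → σ⁻¹(2) = 3
σ(4) = 1 → σ⁻¹(1) = 4

σ⁻¹ = [4 3 2 1]


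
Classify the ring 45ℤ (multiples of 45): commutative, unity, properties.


45ℤ is a commutative ring under +,× but has no multiplicative identity (1 ∉ 45ℤ); it has no zero divisors, but without unity it is not an integral domain
Commutative: Yes
Integral domain: No
Has unity: No

45ℤ (multiples of 45): Commutative=Yes, Unity=No


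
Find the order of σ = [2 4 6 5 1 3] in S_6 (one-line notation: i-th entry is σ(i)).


Cycle decomposition: (1 2 4 5) (3 6)
Cycle lengths: 4, 2
Order = lcm(4, 2) = 4

ord(σ) = 4


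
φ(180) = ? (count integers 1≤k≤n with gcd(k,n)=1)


Factor n: 180 = 2^2 × 3^2 × 5
φ(n) = n · ∏(1 - 1/p) over distinct primes p | n
φ(180) = 180 · (1 - 1/2) · (1 - 1/3) · (1 - 1/5) = 48

φ(180) = 48


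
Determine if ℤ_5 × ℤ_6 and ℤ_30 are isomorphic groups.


Comparing ℤ_5 × ℤ_6 and ℤ_30:
gcd(5,6) = 1, so ℤ_5 × ℤ_6 ≅ ℤ_30 (CRT)

Yes, ℤ_5 × ℤ_6 ≅ ℤ_30


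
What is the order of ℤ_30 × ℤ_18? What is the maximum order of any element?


|ℤ_30 × ℤ_18| = 30 × 18 = 540
Max element order = lcm(30,18) = 90
Cyclic? No (gcd=6)

|ℤ_30×ℤ_18| = 540, max element order = 90


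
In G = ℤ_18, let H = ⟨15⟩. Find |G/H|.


|⟨15⟩| = n / gcd(15, 18) = 18 / 3 = 6
H is normal (ℤ_18 is abelian).
|G/H| = |G| / |H| = 18 / 6 = 3

|G/H| = 3


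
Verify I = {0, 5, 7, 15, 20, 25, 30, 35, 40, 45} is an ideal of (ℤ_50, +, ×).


Check ideal conditions for I = {0, 5, 7, 15, 20, 25, 30, 35, 40, 45} in ℤ_50:
(1) I is an additive subgroup? No
(2) For r ∈ ℤ_50 and a ∈ I: r·a ∈ I? No  [counterexample: r=2, a=5, r·a mod 50 = 10 ∉ I]

No, I is not an ideal of ℤ_50


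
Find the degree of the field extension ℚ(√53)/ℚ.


√53 has minimal polynomial x² - 53 (irreducible over ℚ since 53 is squarefree)

[ℚ(√53)/ℚ] = 2


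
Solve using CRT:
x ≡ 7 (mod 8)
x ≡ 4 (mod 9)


m₁ = 8, m₂ = 9, gcd = 1, so CRT applies. M = m₁·m₂ = 72
Let M₁ = M/m₁ = 9, M₂ = M/m₂ = 8
Find y₁ ≡ M₁⁻¹ (mod m₁): 9⁻¹ ≡ 1 (mod 8)
Find y₂ ≡ M₂⁻¹ (mod m₂): 8⁻¹ ≡ 8 (mod 9)
x = a₁·M₁·y₁ + a₂·M₂·y₂ = 7·9·1 + 4·8·8 = 319
Reduce mod 72: x ≡ 31
Check: 31 mod 8 = 7 ✓, 31 mod 9 = 4 ✓

x ≡ 31 (mod 72)


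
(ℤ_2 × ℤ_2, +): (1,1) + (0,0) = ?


Operation: componentwise addition mod (2, 2)
(1,1) + (0,0) = ((a₁+b₁) mod 2, (a₂+b₂) mod 2) with a = (1,1), b = (0,0)

(1,1) + (0,0) = (1,1)


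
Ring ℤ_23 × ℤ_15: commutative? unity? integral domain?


Direct product ring; commutative with unity (1,1); but (1,0)·(0,1) = (0,0) gives zero divisors, so not an integral domain
Commutative: Yes
Integral domain: No
Has unity: Yes

ℤ_23 × ℤ_15: Commutative=Yes, Unity=Yes


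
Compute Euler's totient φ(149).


Factor n: 149 = 149
φ(n) = n · ∏(1 - 1/p) over distinct primes p | n
φ(149) = 149 · (1 - 1/149) = 148

φ(149) = 148


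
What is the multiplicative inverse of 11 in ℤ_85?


Use the extended Euclidean algorithm to write 1 = 11·s + 85·t; then s mod 85 is the inverse.
Euclidean algorithm:
  11 = 0·85 + 11
  85 = 7·11 + 8
  11 = 1·8 + 3
  8 = 2·3 + 2
  3 = 1·2 + 1
  2 = 2·1 + 0
gcd(11,85) = 1
Back-substitution gives: 11·(31) + 85·(-4) = 1
So 11⁻¹ ≡ 31 ≡ 31 (mod 85)
Check: 11 × 31 = 341 ≡ 1 (mod 85) ✓

11⁻¹ ≡ 31 (mod 85)


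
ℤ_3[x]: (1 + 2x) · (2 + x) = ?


Expand and collect like terms; reduce coefficients mod 3:
x^0: 1·2 = 2 ≡ 2 (mod 3)
x^1: 1·1 + 2·2 = 5 ≡ 2 (mod 3)
x^2: 2·1 = 2 ≡ 2 (mod 3)
Result: 2 + 2x + 2x^2

f · g = 2 + 2x + 2x^2


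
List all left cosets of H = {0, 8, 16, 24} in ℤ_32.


H = {0, 8, 16, 24}, |H| = 4
Number of cosets = |G|/|H| = 32/4 = 8
0 + H = {0, 8, 16, 24}
1 + H = {1, 9, 17, 25}
2 + H = {2, 10, 18, 26}
3 + H = {3, 11, 19, 27}
4 + H = {4, 12, 20, 28}
5 + H = {5, 13, 21, 29}
6 + H = {6, 14, 22, 30}
7 + H = {7, 15, 23, 31}

Cosets: 0+H={0,8,16,24}; 1+H={1,9,17,25}; 2+H={2,10,18,26}; 3+H={3,11,19,27}; 4+H={4,12,20,28}; 5+H={5,13,21,29}; 6+H={6,14,22,30}; 7+H={7,15,23,31}


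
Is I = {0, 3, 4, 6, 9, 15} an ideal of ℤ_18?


Check ideal conditions for I = {0, 3, 4, 6, 9, 15} in ℤ_18:
(1) I is an additive subgroup? No
(2) For r ∈ ℤ_18 and a ∈ I: r·a ∈ I? No  [counterexample: r=2, a=4, r·a mod 18 = 8 ∉ I]

No, I is not an ideal of ℤ_18


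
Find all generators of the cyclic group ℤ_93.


g generates ℤ_n iff gcd(g,n) = 1
Prime factors of 93: 3, 31
Generators are g ∈ {1,...,92} not divisible by any of these primes.
Generators: {1, 2, 4, 5, 7, 8, 10, 11, 13, 14, 16, 17, 19, 20, 22, 23, 25, 26, 28, 29, 32, 34, 35, 37, 38, 40, 41, 43, 44, 46, 47, 49, 50, 52, 53, 55, 56, 58, 59, 61, 64, 65, 67, 68, 70, 71, 73, 74, 76, 77, 79, 80, 82, 83, 85, 86, 88, 89, 91, 92}
Number of generators = φ(93) = 60

Generators of ℤ_93 = {1, 2, 4, 5, 7, 8, 10, 11, 13, 14, 16, 17, 19, 20, 22, 23, 25, 26, 28, 29, 32, 34, 35, 37, 38, 40, 41, 43, 44, 46, 47, 49, 50, 52, 53, 55, 56, 58, 59, 61, 64, 65, 67, 68, 70, 71, 73, 74, 76, 77, 79, 80, 82, 83, 85, 86, 88, 89, 91, 92}


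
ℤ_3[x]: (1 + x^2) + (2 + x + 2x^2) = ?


Add coefficients mod 3:
x^0: 1 + 2 = 0 (mod 3)
x^1: 0 + 1 = 1 (mod 3)
x^2: 1 + 2 = 0 (mod 3)
Result: x

f + g = x


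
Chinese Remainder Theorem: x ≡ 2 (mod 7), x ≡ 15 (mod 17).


m₁ = 7, m₂ = 17, gcd = 1, so CRT applies. M = m₁·m₂ = 119
Let M₁ = M/m₁ = 17, M₂ = M/m₂ = 7
Find y₁ ≡ M₁⁻¹ (mod m₁): 17⁻¹ ≡ 5 (mod 7)
Find y₂ ≡ M₂⁻¹ (mod m₂): 7⁻¹ ≡ 5 (mod 17)
x = a₁·M₁·y₁ + a₂·M₂·y₂ = 2·17·5 + 15·7·5 = 695
Reduce mod 119: x ≡ 100
Check: 100 mod 7 = 2 ✓, 100 mod 17 = 15 ✓

x ≡ 100 (mod 119)


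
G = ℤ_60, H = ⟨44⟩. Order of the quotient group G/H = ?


|⟨44⟩| = n / gcd(44, 60) = 60 / 4 = 15
H is normal (ℤ_60 is abelian).
|G/H| = |G| / |H| = 60 / 15 = 4

|G/H| = 4


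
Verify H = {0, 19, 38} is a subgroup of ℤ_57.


Subgroup test for H = {0, 19, 38} in (ℤ_57, +):
(1) 0 ∈ H? Yes
(2) Closure: for all a,b ∈ H, (a+b) mod 57 ∈ H? Yes
(3) Inverses: for all a ∈ H, -a mod 57 ∈ H? Yes

Yes, H is a subgroup of ℤ_57


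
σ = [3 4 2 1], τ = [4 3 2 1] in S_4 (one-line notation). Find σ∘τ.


σ∘τ: apply τ first, then σ
1 →τ 4 →σ 1
2 →τ 3 →σ 2
3 →τ 2 →σ 4
4 →τ 1 →σ 3

σ∘τ = [1 2 4 3]


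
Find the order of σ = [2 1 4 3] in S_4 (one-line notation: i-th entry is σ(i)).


Cycle decomposition: (1 2) (3 4)
Cycle lengths: 2, 2
Order = lcm(2, 2) = 2

ord(σ) = 2


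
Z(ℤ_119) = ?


Z(G) = {g ∈ G | gx = xg for all x ∈ G}
ℤ_119 is abelian, so Z(G) = G

Z(ℤ_119) = ℤ_119


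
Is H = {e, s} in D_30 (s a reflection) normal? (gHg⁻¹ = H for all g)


H = {e, s} in D_30 (s a reflection)
r·s·r⁻¹ = sr⁻² ≠ s for n ≥ 3, so {e, s} is not closed under conjugation

No, not a normal subgroup


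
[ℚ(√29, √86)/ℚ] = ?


[ℚ(√29,√86):ℚ] = [ℚ(√29,√86):ℚ(√29)]·[ℚ(√29):ℚ] = 2·2 = 4

[ℚ(√29, √86)/ℚ] = 4


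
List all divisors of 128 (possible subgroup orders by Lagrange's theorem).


Lagrange's theorem: |H| divides |G|
|G| = 128
Divisors of 128: 1, 2, 4, 8, 16, 32, 64, 128

Possible subgroup orders: {1, 2, 4, 8, 16, 32, 64, 128}
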